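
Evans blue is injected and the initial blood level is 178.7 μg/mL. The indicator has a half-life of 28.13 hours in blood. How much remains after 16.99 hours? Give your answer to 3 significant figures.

118 μg/mL

Number of half-lives: n = 16.99/28.13 ≈ 0.60398.
Remaining = 178.7 × (1/2)^0.60398 = 178.7 × 0.65794 ≈ 117.57 μg/mL.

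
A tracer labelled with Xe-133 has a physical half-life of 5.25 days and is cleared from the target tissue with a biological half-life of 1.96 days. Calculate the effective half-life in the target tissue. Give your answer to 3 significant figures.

1/t_eff = 1/t_phys + 1/t_biol = 1/5.25 + 1/1.96 = 0.70068 per day.
t_eff = 5.25 × 1.96 / (5.25 + 1.96) ≈ 1.4272 days.

1.43 days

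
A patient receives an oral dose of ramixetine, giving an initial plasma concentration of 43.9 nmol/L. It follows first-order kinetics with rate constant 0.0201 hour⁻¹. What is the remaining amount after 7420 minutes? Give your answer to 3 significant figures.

t½ = ln 2 / k = 0.69315 / 0.0201 ≈ 34.485 hours.
Convert the elapsed time: 7420 minutes = 123.667 hours.
Number of half-lives: n = 123.667/34.485 ≈ 3.5861.
Remaining = 43.9 × (1/2)^3.5861 = 43.9 × 0.083267 ≈ 3.6554 nmol/L.

3.66 nmol/L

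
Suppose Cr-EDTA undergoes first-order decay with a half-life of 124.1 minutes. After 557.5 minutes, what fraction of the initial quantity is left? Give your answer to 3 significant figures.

0.0444

n = 557.5/124.1 ≈ 4.4923 half-lives.
Fraction remaining = (1/2)^4.4923 ≈ 0.044429.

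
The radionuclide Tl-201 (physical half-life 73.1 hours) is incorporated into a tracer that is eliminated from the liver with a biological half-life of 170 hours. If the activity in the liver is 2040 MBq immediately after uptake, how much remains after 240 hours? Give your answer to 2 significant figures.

1/t_eff = 1/t_phys + 1/t_biol = 1/73.1 + 1/170 = 0.019562 per hour.
t_eff = 73.1 × 170 / (73.1 + 170) ≈ 51.119 hours.
Remaining = 2040 × (1/2)^(240/51.119) = 2040 × (1/2)^4.6949 ≈ 78.761 MBq.

79 MBq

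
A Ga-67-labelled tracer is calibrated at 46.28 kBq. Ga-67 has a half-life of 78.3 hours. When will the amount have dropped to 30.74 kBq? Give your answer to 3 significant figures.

46.2 hours

Fraction remaining = 30.74/46.28 ≈ 0.66422.
n = log₂(46.28/30.74) = ln(1.5055)/ln 2 ≈ 0.59027 half-lives.
t = n × t½ = 0.59027 × 78.3 ≈ 46.218 hours.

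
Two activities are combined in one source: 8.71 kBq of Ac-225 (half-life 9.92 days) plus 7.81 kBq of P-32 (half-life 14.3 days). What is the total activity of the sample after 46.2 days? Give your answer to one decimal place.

1.2 kBq

Ac-225: 8.71 × (1/2)^(46.2/9.92) = 8.71 × (1/2)^4.6573 ≈ 0.34518 kBq.
P-32: 7.81 × (1/2)^(46.2/14.3) = 7.81 × (1/2)^3.2308 ≈ 0.83194 kBq.
Total = 0.34518 + 0.83194 ≈ 1.1771 kBq.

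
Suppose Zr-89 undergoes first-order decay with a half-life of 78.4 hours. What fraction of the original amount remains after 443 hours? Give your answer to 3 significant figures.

0.0199

n = 443/78.4 ≈ 5.6505 half-lives.
Fraction remaining = (1/2)^5.6505 ≈ 0.019908.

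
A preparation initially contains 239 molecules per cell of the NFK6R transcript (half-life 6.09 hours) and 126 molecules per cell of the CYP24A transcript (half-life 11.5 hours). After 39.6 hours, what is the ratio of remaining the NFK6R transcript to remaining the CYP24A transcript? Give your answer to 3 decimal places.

NFK6R transcript: 239 × (1/2)^(39.6/6.09) = 239 × (1/2)^6.5025 ≈ 2.6361 molecules per cell.
CYP24A transcript: 126 × (1/2)^(39.6/11.5) = 126 × (1/2)^3.4435 ≈ 11.582 molecules per cell.
Ratio ≈ 2.6361 / 11.582 ≈ 0.2276.

0.228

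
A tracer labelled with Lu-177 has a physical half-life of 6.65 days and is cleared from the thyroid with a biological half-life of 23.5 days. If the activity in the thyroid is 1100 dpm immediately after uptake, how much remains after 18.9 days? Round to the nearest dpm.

1/t_eff = 1/t_phys + 1/t_biol = 1/6.65 + 1/23.5 = 0.19293 per day.
t_eff = 6.65 × 23.5 / (6.65 + 23.5) ≈ 5.1833 days.
Remaining = 1100 × (1/2)^(18.9/5.1833) = 1100 × (1/2)^3.6464 ≈ 87.847 dpm.

88 dpm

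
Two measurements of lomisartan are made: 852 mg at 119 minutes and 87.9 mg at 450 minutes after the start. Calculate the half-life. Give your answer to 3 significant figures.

Over Δt = 450 − 119 = 331 minutes, the level fell by a factor of 852/87.9 ≈ 9.6928.
n = log₂(9.6928) ≈ 3.2769 half-lives, so t½ = 331/3.2769 ≈ 101.01 minutes.

101 minutes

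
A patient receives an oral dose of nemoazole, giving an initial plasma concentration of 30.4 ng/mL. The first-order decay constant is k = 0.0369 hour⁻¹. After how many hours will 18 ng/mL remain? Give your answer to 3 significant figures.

t½ = ln 2 / k = 0.69315 / 0.0369 ≈ 18.784 hours.
Fraction remaining = 18/30.4 ≈ 0.59211.
n = log₂(30.4/18) = ln(1.6889)/ln 2 ≈ 0.75607 half-lives.
t = n × t½ = 0.75607 × 18.784 ≈ 14.202 hours.

14.2 hours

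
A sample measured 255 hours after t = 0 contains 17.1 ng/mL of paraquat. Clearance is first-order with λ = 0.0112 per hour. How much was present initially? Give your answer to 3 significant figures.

t½ = ln 2 / λ = 0.69315 / 0.0112 ≈ 61.888 hours.
Number of half-lives elapsed: n = 255/61.888 ≈ 4.1203.
A₀ = A × 2^n = 17.1 × 2^4.1203 = 17.1 × 17.392 ≈ 297.4 ng/mL.

297 ng/mL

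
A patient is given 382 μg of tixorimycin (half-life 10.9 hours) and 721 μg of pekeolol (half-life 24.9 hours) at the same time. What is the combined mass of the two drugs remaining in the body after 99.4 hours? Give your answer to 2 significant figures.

46 μg

tixorimycin: 382 × (1/2)^(99.4/10.9) = 382 × (1/2)^9.1193 ≈ 0.6869 μg.
pekeolol: 721 × (1/2)^(99.4/24.9) = 721 × (1/2)^3.992 ≈ 45.314 μg.
Total = 0.6869 + 45.314 ≈ 46.001 μg.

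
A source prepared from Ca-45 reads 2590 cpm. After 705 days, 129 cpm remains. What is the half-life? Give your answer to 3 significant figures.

A/A₀ = 129/2590 ≈ 0.049807.
n = log₂(20.078) ≈ 4.3275 half-lives elapsed in 705 days.
t½ = 705/4.3275 ≈ 162.91 days.

163 days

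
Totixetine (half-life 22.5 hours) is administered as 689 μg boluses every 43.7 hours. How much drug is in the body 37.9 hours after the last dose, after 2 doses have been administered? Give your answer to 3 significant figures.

270 μg

The 2 doses were given 81.6, 37.9 hours ago.
Total = 689·(1/2)^(81.6/22.5) + 689·(1/2)^(37.9/22.5)
      = 55.781 + 214.36 ≈ 270.14 μg.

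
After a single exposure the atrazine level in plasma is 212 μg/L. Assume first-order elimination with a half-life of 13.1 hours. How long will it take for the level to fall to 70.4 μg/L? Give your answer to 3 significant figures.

20.8 hours

Fraction remaining = 70.4/212 ≈ 0.33208.
n = log₂(212/70.4) = ln(3.0114)/ln 2 ≈ 1.5904 half-lives.
t = n × t½ = 1.5904 × 13.1 ≈ 20.834 hours.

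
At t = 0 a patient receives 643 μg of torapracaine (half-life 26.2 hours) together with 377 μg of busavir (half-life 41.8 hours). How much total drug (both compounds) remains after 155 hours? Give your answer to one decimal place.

39.5 μg

torapracaine: 643 × (1/2)^(155/26.2) = 643 × (1/2)^5.916 ≈ 10.649 μg.
busavir: 377 × (1/2)^(155/41.8) = 377 × (1/2)^3.7081 ≈ 28.846 μg.
Total = 10.649 + 28.846 ≈ 39.495 μg.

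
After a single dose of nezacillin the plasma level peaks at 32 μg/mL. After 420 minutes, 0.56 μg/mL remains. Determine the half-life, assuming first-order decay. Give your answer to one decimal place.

A/A₀ = 0.56/32 ≈ 0.0175.
n = log₂(57.143) ≈ 5.8365 half-lives elapsed in 420 minutes.
t½ = 420/5.8365 ≈ 71.961 minutes.

72.0 minutes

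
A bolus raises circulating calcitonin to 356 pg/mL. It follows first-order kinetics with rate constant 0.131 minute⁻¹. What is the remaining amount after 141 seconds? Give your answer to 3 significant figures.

t½ = ln 2 / λ = 0.69315 / 0.131 ≈ 5.2912 minutes.
Convert the elapsed time: 141 seconds = 2.35 minutes.
Number of half-lives: n = 2.35/5.2912 ≈ 0.44413.
Remaining = 356 × (1/2)^0.44413 = 356 × 0.73503 ≈ 261.67 pg/mL.

262 pg/mL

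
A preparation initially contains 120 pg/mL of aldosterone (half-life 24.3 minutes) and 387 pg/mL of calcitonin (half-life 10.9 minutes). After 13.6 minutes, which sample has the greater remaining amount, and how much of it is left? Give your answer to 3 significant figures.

calcitonin, 163 pg/mL

aldosterone: 120 × (1/2)^0.55967 ≈ 81.415 pg/mL.
calcitonin: 387 × (1/2)^1.2477 ≈ 162.97 pg/mL.
Calcitonin has more remaining, at ≈ 162.97 pg/mL.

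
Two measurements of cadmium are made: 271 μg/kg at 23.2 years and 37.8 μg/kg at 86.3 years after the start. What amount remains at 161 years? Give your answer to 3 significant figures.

3.67 μg/kg

Over Δt = 86.3 − 23.2 = 63.1 years, the level fell by a factor of 271/37.8 ≈ 7.1693.
n = log₂(7.1693) ≈ 2.8418 half-lives, so t½ = 63.1/2.8418 ≈ 22.204 years.
From t = 86.3 to t = 161: 37.8 × (1/2)^((161−86.3)/22.204) ≈ 3.6707 μg/kg.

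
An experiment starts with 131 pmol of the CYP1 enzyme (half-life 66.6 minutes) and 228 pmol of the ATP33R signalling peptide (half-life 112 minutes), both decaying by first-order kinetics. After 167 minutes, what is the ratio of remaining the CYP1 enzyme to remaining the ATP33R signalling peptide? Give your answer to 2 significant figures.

0.28

CYP1 enzyme: 131 × (1/2)^(167/66.6) = 131 × (1/2)^2.5075 ≈ 23.038 pmol.
ATP33R signalling peptide: 228 × (1/2)^(167/112) = 228 × (1/2)^1.4911 ≈ 81.111 pmol.
Ratio ≈ 23.038 / 81.111 ≈ 0.28403.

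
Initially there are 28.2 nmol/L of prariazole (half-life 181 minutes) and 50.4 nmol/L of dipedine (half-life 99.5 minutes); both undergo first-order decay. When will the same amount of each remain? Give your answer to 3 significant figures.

Set 28.2·(1/2)^(t/181) = 50.4·(1/2)^(t/99.5).
Taking log₂: log₂(28.2/50.4) = t·(1/181 − 1/99.5).
log₂(0.55952) = -0.83773; 1/181 − 1/99.5 = -0.0045254.
t = -0.83773 / -0.0045254 ≈ 185.12 minutes.

185 minutes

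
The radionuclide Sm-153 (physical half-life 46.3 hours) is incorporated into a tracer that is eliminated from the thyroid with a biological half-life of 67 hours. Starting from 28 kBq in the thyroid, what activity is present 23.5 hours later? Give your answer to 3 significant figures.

15.4 kBq

1/t_eff = 1/t_phys + 1/t_biol = 1/46.3 + 1/67 = 0.036524 per hour.
t_eff = 46.3 × 67 / (46.3 + 67) ≈ 27.38 hours.
Remaining = 28 × (1/2)^(23.5/27.38) = 28 × (1/2)^0.85831 ≈ 15.445 kBq.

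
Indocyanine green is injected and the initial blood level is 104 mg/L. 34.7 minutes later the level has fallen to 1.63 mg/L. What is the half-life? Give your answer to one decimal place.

5.8 minutes

A/A₀ = 1.63/104 ≈ 0.015673.
n = log₂(63.804) ≈ 5.9956 half-lives elapsed in 34.7 minutes.
t½ = 34.7/5.9956 ≈ 5.7876 minutes.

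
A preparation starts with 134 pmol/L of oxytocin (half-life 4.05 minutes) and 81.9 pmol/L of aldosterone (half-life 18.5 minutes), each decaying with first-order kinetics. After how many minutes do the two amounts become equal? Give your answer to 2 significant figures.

3.7 minutes

Set 134·(1/2)^(t/4.05) = 81.9·(1/2)^(t/18.5).
Taking log₂: log₂(134/81.9) = t·(1/4.05 − 1/18.5).
log₂(1.6361) = 0.7103; 1/4.05 − 1/18.5 = 0.19286.
t = 0.7103 / 0.19286 ≈ 3.683 minutes.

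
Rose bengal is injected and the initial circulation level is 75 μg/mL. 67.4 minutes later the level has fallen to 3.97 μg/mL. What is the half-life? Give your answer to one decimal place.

15.9 minutes

A/A₀ = 3.97/75 ≈ 0.052933.
n = log₂(18.892) ≈ 4.2397 half-lives elapsed in 67.4 minutes.
t½ = 67.4/4.2397 ≈ 15.897 minutes.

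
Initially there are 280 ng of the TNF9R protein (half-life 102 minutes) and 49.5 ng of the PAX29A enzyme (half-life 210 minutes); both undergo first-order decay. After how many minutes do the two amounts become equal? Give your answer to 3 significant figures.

Set 280·(1/2)^(t/102) = 49.5·(1/2)^(t/210).
Taking log₂: log₂(280/49.5) = t·(1/102 − 1/210).
log₂(5.6566) = 2.4999; 1/102 − 1/210 = 0.005042.
t = 2.4999 / 0.005042 ≈ 495.82 minutes.

496 minutes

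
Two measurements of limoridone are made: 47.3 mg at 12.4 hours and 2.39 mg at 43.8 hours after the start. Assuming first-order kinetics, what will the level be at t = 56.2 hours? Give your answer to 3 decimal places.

Over Δt = 43.8 − 12.4 = 31.4 hours, the level fell by a factor of 47.3/2.39 ≈ 19.791.
n = log₂(19.791) ≈ 4.3068 half-lives, so t½ = 31.4/4.3068 ≈ 7.2909 hours.
From t = 43.8 to t = 56.2: 2.39 × (1/2)^((56.2−43.8)/7.2909) ≈ 0.73522 mg.

0.735 mg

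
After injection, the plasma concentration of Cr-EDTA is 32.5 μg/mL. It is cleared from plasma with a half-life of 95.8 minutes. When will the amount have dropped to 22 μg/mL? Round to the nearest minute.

Fraction remaining = 22/32.5 ≈ 0.67692.
n = log₂(32.5/22) = ln(1.4773)/ln 2 ≈ 0.56294 half-lives.
t = n × t½ = 0.56294 × 95.8 ≈ 53.929 minutes.

54 minutes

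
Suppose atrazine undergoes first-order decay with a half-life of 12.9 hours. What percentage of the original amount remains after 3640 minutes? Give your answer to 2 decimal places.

3.84%

3640 minutes = 60.6667 hours.
n = 60.6667/12.9 ≈ 4.7028 half-lives.
Fraction remaining = (1/2)^4.7028 ≈ 0.038398, i.e. 3.8398%.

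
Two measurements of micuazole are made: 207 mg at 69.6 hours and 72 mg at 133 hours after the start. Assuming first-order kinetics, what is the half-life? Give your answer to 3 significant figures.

41.6 hours

Over Δt = 133 − 69.6 = 63.4 hours, the level fell by a factor of 207/72 ≈ 2.875.
n = log₂(2.875) ≈ 1.5236 half-lives, so t½ = 63.4/1.5236 ≈ 41.613 hours.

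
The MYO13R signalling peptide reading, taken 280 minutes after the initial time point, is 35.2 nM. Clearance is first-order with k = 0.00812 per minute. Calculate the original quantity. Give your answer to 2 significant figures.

t½ = ln 2 / k = 0.69315 / 0.00812 ≈ 85.363 minutes.
Number of half-lives elapsed: n = 280/85.363 ≈ 3.2801.
A₀ = A × 2^n = 35.2 × 2^3.2801 = 35.2 × 9.7143 ≈ 341.94 nM.

340 nM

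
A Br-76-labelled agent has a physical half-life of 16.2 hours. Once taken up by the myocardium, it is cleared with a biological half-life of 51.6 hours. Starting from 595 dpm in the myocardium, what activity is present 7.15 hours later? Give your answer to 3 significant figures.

398 dpm

1/t_eff = 1/t_phys + 1/t_biol = 1/16.2 + 1/51.6 = 0.081108 per hour.
t_eff = 16.2 × 51.6 / (16.2 + 51.6) ≈ 12.329 hours.
Remaining = 595 × (1/2)^(7.15/12.329) = 595 × (1/2)^0.57992 ≈ 398.05 dpm.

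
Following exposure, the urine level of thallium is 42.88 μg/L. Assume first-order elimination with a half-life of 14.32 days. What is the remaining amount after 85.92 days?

0.67 μg/L

Elapsed time is 6 half-lives (85.92/14.32).
Each half-life halves the amount: 42.88 × (1/2)^6 = 42.88/64 = 0.67 μg/L.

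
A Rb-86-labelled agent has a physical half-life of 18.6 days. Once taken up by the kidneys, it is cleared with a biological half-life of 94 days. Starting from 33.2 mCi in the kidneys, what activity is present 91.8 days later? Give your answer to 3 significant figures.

1/t_eff = 1/t_phys + 1/t_biol = 1/18.6 + 1/94 = 0.064402 per day.
t_eff = 18.6 × 94 / (18.6 + 94) ≈ 15.528 days.
Remaining = 33.2 × (1/2)^(91.8/15.528) = 33.2 × (1/2)^5.9121 ≈ 0.55135 mCi.

0.551 mCi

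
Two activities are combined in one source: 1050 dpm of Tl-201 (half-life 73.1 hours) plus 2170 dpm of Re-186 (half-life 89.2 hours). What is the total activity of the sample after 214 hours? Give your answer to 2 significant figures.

550 dpm

Tl-201: 1050 × (1/2)^(214/73.1) = 1050 × (1/2)^2.9275 ≈ 138.01 dpm.
Re-186: 2170 × (1/2)^(214/89.2) = 2170 × (1/2)^2.3991 ≈ 411.39 dpm.
Total = 138.01 + 411.39 ≈ 549.41 dpm.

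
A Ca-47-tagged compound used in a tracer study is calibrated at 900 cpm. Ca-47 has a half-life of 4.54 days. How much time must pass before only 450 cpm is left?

450/900 = 1/2, so 1 half-life has elapsed.
t = 1 × 4.54 = 4.54 days.

4.54 days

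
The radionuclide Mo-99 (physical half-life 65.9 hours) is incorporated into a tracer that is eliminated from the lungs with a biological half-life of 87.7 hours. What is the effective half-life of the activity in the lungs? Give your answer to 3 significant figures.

1/t_eff = 1/t_phys + 1/t_biol = 1/65.9 + 1/87.7 = 0.026577 per hour.
t_eff = 65.9 × 87.7 / (65.9 + 87.7) ≈ 37.626 hours.

37.6 hours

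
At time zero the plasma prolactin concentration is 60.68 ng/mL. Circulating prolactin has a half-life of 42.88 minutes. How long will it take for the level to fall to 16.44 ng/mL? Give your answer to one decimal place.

80.8 minutes

Fraction remaining = 16.44/60.68 ≈ 0.27093.
n = log₂(60.68/16.44) = ln(3.691)/ln 2 ≈ 1.884 half-lives.
t = n × t½ = 1.884 × 42.88 ≈ 80.786 minutes.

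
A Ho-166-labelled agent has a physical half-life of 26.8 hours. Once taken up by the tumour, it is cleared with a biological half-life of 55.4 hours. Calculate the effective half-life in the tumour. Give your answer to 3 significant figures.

1/t_eff = 1/t_phys + 1/t_biol = 1/26.8 + 1/55.4 = 0.055364 per hour.
t_eff = 26.8 × 55.4 / (26.8 + 55.4) ≈ 18.062 hours.

18.1 hours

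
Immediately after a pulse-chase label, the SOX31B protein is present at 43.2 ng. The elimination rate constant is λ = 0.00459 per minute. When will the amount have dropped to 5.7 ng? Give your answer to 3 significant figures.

t½ = ln 2 / λ = 0.69315 / 0.00459 ≈ 151.01 minutes.
Fraction remaining = 5.7/43.2 ≈ 0.13194.
n = log₂(43.2/5.7) = ln(7.5789)/ln 2 ≈ 2.922 half-lives.
t = n × t½ = 2.922 × 151.01 ≈ 441.26 minutes.

441 minutes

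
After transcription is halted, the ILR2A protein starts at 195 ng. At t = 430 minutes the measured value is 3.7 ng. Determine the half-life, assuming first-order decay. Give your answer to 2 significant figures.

75 minutes

A/A₀ = 3.7/195 ≈ 0.018974.
n = log₂(52.703) ≈ 5.7198 half-lives elapsed in 430 minutes.
t½ = 430/5.7198 ≈ 75.177 minutes.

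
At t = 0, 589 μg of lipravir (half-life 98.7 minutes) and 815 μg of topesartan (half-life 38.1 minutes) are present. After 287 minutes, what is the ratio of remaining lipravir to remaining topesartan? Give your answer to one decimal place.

lipravir: 589 × (1/2)^(287/98.7) = 589 × (1/2)^2.9078 ≈ 78.484 μg.
topesartan: 815 × (1/2)^(287/38.1) = 815 × (1/2)^7.5328 ≈ 4.4011 μg.
Ratio ≈ 78.484 / 4.4011 ≈ 17.833.

17.8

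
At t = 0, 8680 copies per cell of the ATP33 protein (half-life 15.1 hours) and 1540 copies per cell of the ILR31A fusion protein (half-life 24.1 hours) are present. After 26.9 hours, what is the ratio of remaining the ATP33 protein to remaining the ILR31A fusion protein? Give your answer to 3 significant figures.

ATP33 protein: 8680 × (1/2)^(26.9/15.1) = 8680 × (1/2)^1.7815 ≈ 2524.9 copies per cell.
ILR31A fusion protein: 1540 × (1/2)^(26.9/24.1) = 1540 × (1/2)^1.1162 ≈ 710.42 copies per cell.
Ratio ≈ 2524.9 / 710.42 ≈ 3.5541.

3.55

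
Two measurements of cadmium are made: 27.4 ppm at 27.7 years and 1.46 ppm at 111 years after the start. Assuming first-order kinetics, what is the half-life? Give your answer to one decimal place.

19.7 years

Over Δt = 111 − 27.7 = 83.3 years, the level fell by a factor of 27.4/1.46 ≈ 18.767.
n = log₂(18.767) ≈ 4.2301 half-lives, so t½ = 83.3/4.2301 ≈ 19.692 years.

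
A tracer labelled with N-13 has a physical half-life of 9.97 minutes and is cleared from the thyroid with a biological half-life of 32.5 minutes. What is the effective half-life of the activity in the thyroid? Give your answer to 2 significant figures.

7.6 minutes

1/t_eff = 1/t_phys + 1/t_biol = 1/9.97 + 1/32.5 = 0.13107 per minute.
t_eff = 9.97 × 32.5 / (9.97 + 32.5) ≈ 7.6295 minutes.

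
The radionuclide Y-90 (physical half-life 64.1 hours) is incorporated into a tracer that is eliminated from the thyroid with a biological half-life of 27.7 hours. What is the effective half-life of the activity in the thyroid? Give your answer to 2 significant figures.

1/t_eff = 1/t_phys + 1/t_biol = 1/64.1 + 1/27.7 = 0.051702 per hour.
t_eff = 64.1 × 27.7 / (64.1 + 27.7) ≈ 19.342 hours.

19 hours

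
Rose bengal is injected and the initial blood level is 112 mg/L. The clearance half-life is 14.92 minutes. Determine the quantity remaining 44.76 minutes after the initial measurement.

14 mg/L

Elapsed time is 3 half-lives (44.76/14.92).
Each half-life halves the amount: 112 × (1/2)^3 = 112/8 = 14 mg/L.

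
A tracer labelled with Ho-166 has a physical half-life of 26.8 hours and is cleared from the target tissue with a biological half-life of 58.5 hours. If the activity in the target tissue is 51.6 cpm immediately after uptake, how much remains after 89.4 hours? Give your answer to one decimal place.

1/t_eff = 1/t_phys + 1/t_biol = 1/26.8 + 1/58.5 = 0.054407 per hour.
t_eff = 26.8 × 58.5 / (26.8 + 58.5) ≈ 18.38 hours.
Remaining = 51.6 × (1/2)^(89.4/18.38) = 51.6 × (1/2)^4.864 ≈ 1.7719 cpm.

1.8 cpm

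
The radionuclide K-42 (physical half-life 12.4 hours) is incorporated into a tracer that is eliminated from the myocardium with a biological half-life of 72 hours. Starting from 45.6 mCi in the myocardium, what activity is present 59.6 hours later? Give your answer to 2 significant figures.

1/t_eff = 1/t_phys + 1/t_biol = 1/12.4 + 1/72 = 0.094534 per hour.
t_eff = 12.4 × 72 / (12.4 + 72) ≈ 10.578 hours.
Remaining = 45.6 × (1/2)^(59.6/10.578) = 45.6 × (1/2)^5.6342 ≈ 0.91811 mCi.

0.92 mCi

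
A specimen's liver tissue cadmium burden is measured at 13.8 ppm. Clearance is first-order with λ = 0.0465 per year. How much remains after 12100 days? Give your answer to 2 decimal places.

2.95 ppm

t½ = ln 2 / λ = 0.69315 / 0.0465 ≈ 14.906 years.
Convert the elapsed time: 12100 days = 33.1507 years.
Number of half-lives: n = 33.1507/14.906 ≈ 2.2239.
Remaining = 13.8 × (1/2)^2.2239 = 13.8 × 0.21406 ≈ 2.954 ppm.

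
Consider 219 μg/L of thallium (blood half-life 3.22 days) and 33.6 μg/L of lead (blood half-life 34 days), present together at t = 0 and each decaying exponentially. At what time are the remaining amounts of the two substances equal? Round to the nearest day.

Set 219·(1/2)^(t/3.22) = 33.6·(1/2)^(t/34).
Taking log₂: log₂(219/33.6) = t·(1/3.22 − 1/34).
log₂(6.5179) = 2.7044; 1/3.22 − 1/34 = 0.28115.
t = 2.7044 / 0.28115 ≈ 9.6192 days.

10 days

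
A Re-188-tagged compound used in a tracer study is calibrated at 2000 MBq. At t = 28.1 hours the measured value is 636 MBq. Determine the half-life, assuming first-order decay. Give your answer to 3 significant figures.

17.0 hours

A/A₀ = 636/2000 ≈ 0.318.
n = log₂(3.1447) ≈ 1.6529 half-lives elapsed in 28.1 hours.
t½ = 28.1/1.6529 ≈ 17 hours.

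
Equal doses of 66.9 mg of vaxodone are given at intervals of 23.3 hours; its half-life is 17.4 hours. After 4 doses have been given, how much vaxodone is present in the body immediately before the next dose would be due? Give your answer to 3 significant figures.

42.7 mg

The 4 doses were given 93.2, 69.9, 46.6, 23.3 hours ago.
Total = 66.9·(1/2)^(93.2/17.4) + 66.9·(1/2)^(69.9/17.4) + 66.9·(1/2)^(46.6/17.4) + 66.9·(1/2)^(23.3/17.4)
      = 1.6331 + 4.1316 + 10.452 + 26.444 ≈ 42.661 mg.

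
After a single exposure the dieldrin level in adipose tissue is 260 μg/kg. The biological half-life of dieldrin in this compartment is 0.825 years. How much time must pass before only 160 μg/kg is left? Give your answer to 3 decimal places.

Fraction remaining = 160/260 ≈ 0.61538.
n = log₂(260/160) = ln(1.625)/ln 2 ≈ 0.70044 half-lives.
t = n × t½ = 0.70044 × 0.825 ≈ 0.57786 years.

0.578 years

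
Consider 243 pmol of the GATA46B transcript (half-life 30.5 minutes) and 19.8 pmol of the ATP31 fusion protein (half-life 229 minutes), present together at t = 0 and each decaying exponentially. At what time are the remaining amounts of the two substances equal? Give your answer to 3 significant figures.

Set 243·(1/2)^(t/30.5) = 19.8·(1/2)^(t/229).
Taking log₂: log₂(243/19.8) = t·(1/30.5 − 1/229).
log₂(12.273) = 3.6174; 1/30.5 − 1/229 = 0.02842.
t = 3.6174 / 0.02842 ≈ 127.28 minutes.

127 minutes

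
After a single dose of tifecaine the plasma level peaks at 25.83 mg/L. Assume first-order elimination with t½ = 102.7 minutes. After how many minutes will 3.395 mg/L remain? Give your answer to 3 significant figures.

Fraction remaining = 3.395/25.83 ≈ 0.13144.
n = log₂(25.83/3.395) = ln(7.6082)/ln 2 ≈ 2.9276 half-lives.
t = n × t½ = 2.9276 × 102.7 ≈ 300.66 minutes.

301 minutes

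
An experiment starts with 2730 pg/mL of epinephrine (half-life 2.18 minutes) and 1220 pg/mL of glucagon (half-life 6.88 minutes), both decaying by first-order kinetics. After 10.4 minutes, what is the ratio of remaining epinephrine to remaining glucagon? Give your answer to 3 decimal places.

epinephrine: 2730 × (1/2)^(10.4/2.18) = 2730 × (1/2)^4.7706 ≈ 100.01 pg/mL.
glucagon: 1220 × (1/2)^(10.4/6.88) = 1220 × (1/2)^1.5116 ≈ 427.87 pg/mL.
Ratio ≈ 100.01 / 427.87 ≈ 0.23374.

0.234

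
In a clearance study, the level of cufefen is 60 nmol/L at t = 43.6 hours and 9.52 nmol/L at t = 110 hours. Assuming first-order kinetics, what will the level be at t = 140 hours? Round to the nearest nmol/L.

Over Δt = 110 − 43.6 = 66.4 hours, the level fell by a factor of 60/9.52 ≈ 6.3025.
n = log₂(6.3025) ≈ 2.6559 half-lives, so t½ = 66.4/2.6559 ≈ 25.001 hours.
From t = 110 to t = 140: 9.52 × (1/2)^((140−110)/25.001) ≈ 4.1439 nmol/L.

4 nmol/L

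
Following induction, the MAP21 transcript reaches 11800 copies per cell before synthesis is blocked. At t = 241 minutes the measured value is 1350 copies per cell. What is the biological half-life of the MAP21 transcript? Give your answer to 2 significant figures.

A/A₀ = 1350/11800 ≈ 0.11441.
n = log₂(8.7407) ≈ 3.1278 half-lives elapsed in 241 minutes.
t½ = 241/3.1278 ≈ 77.052 minutes.

77 minutes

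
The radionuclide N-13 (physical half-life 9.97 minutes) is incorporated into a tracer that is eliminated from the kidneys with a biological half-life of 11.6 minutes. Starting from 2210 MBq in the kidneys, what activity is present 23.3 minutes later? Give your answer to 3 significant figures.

1/t_eff = 1/t_phys + 1/t_biol = 1/9.97 + 1/11.6 = 0.18651 per minute.
t_eff = 9.97 × 11.6 / (9.97 + 11.6) ≈ 5.3617 minutes.
Remaining = 2210 × (1/2)^(23.3/5.3617) = 2210 × (1/2)^4.3456 ≈ 108.7 MBq.

109 MBq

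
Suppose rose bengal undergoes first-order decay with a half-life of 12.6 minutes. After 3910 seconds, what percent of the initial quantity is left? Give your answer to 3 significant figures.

2.77%

3910 seconds = 65.1667 minutes.
n = 65.1667/12.6 ≈ 5.172 half-lives.
Fraction remaining = (1/2)^5.172 ≈ 0.027739, i.e. 2.7739%.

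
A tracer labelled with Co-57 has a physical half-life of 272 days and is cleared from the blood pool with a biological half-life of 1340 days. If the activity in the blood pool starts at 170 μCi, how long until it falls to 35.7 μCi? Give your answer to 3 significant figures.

1/t_eff = 1/t_phys + 1/t_biol = 1/272 + 1/1340 = 0.0044227 per day.
t_eff = 272 × 1340 / (272 + 1340) ≈ 226.1 days.
n = log₂(170/35.7) ≈ 2.2515; t = 2.2515 × 226.1 ≈ 509.08 days.

509 days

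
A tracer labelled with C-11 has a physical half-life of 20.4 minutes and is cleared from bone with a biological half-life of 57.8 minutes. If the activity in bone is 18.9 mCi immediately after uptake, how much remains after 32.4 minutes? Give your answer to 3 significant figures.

4.26 mCi

1/t_eff = 1/t_phys + 1/t_biol = 1/20.4 + 1/57.8 = 0.066321 per minute.
t_eff = 20.4 × 57.8 / (20.4 + 57.8) ≈ 15.078 minutes.
Remaining = 18.9 × (1/2)^(32.4/15.078) = 18.9 × (1/2)^2.1488 ≈ 4.262 mCi.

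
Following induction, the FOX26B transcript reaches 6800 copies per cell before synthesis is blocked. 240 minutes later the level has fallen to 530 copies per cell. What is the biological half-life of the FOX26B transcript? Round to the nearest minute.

A/A₀ = 530/6800 ≈ 0.077941.
n = log₂(12.83) ≈ 3.6815 half-lives elapsed in 240 minutes.
t½ = 240/3.6815 ≈ 65.191 minutes.

65 minutes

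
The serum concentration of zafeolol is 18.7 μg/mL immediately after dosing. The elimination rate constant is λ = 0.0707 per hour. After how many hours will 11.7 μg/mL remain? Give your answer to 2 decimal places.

t½ = ln 2 / λ = 0.69315 / 0.0707 ≈ 9.8041 hours.
Fraction remaining = 11.7/18.7 ≈ 0.62567.
n = log₂(18.7/11.7) = ln(1.5983)/ln 2 ≈ 0.67653 half-lives.
t = n × t½ = 0.67653 × 9.8041 ≈ 6.6327 hours.

6.63 hours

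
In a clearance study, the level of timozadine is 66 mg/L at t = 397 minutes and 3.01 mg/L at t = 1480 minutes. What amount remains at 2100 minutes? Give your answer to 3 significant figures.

0.514 mg/L

Over Δt = 1480 − 397 = 1083 minutes, the level fell by a factor of 66/3.01 ≈ 21.927.
n = log₂(21.927) ≈ 4.4546 half-lives, so t½ = 1083/4.4546 ≈ 243.12 minutes.
From t = 1480 to t = 2100: 3.01 × (1/2)^((2100−1480)/243.12) ≈ 0.5139 mg/L.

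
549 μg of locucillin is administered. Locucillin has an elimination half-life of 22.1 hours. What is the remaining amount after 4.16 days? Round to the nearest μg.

Convert the elapsed time: 4.16 days = 99.84 hours.
Number of half-lives: n = 99.84/22.1 ≈ 4.5176.
Remaining = 549 × (1/2)^4.5176 = 549 × 0.043657 ≈ 23.968 μg.

24 μg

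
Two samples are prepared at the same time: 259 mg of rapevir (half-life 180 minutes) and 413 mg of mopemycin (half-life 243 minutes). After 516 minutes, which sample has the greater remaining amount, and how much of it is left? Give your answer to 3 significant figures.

mopemycin, 94.8 mg

rapevir: 259 × (1/2)^2.8667 ≈ 35.51 mg.
mopemycin: 413 × (1/2)^2.1235 ≈ 94.782 mg.
Mopemycin has more remaining, at ≈ 94.782 mg.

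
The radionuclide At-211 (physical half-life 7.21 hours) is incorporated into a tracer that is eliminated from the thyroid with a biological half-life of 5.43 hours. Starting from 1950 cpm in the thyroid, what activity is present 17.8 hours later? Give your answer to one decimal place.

36.3 cpm

1/t_eff = 1/t_phys + 1/t_biol = 1/7.21 + 1/5.43 = 0.32286 per hour.
t_eff = 7.21 × 5.43 / (7.21 + 5.43) ≈ 3.0973 hours.
Remaining = 1950 × (1/2)^(17.8/3.0973) = 1950 × (1/2)^5.7469 ≈ 36.312 cpm.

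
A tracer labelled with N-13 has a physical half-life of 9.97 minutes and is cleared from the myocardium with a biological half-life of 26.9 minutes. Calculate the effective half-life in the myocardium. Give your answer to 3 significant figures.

7.27 minutes

1/t_eff = 1/t_phys + 1/t_biol = 1/9.97 + 1/26.9 = 0.13748 per minute.
t_eff = 9.97 × 26.9 / (9.97 + 26.9) ≈ 7.274 minutes.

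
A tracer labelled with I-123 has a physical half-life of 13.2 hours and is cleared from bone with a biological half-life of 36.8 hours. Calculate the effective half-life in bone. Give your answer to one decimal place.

1/t_eff = 1/t_phys + 1/t_biol = 1/13.2 + 1/36.8 = 0.10293 per hour.
t_eff = 13.2 × 36.8 / (13.2 + 36.8) ≈ 9.7152 hours.

9.7 hours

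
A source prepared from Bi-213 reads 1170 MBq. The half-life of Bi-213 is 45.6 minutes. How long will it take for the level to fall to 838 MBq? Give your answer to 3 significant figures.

22.0 minutes

Fraction remaining = 838/1170 ≈ 0.71624.
n = log₂(1170/838) = ln(1.3962)/ln 2 ≈ 0.48149 half-lives.
t = n × t½ = 0.48149 × 45.6 ≈ 21.956 minutes.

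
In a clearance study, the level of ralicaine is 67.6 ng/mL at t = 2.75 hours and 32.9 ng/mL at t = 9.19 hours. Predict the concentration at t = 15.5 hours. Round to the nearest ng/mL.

Over Δt = 9.19 − 2.75 = 6.44 hours, the level fell by a factor of 67.6/32.9 ≈ 2.0547.
n = log₂(2.0547) ≈ 1.0389 half-lives, so t½ = 6.44/1.0389 ≈ 6.1987 hours.
From t = 9.19 to t = 15.5: 32.9 × (1/2)^((15.5−9.19)/6.1987) ≈ 16.246 ng/mL.

16 ng/mL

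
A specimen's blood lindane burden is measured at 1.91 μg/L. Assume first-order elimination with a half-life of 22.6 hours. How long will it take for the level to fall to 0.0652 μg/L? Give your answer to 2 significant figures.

Fraction remaining = 0.0652/1.91 ≈ 0.034136.
n = log₂(1.91/0.0652) = ln(29.294)/ln 2 ≈ 4.8726 half-lives.
t = n × t½ = 4.8726 × 22.6 ≈ 110.12 hours.

110 hours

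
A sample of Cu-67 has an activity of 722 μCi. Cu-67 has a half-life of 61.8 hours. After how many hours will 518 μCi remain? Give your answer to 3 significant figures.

Fraction remaining = 518/722 ≈ 0.71745.
n = log₂(722/518) = ln(1.3938)/ln 2 ≈ 0.47905 half-lives.
t = n × t½ = 0.47905 × 61.8 ≈ 29.605 hours.

29.6 hours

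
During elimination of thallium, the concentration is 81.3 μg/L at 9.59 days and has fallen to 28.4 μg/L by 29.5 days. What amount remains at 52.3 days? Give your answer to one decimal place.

8.5 μg/L

Over Δt = 29.5 − 9.59 = 19.91 days, the level fell by a factor of 81.3/28.4 ≈ 2.8627.
n = log₂(2.8627) ≈ 1.5174 half-lives, so t½ = 19.91/1.5174 ≈ 13.121 days.
From t = 29.5 to t = 52.3: 28.4 × (1/2)^((52.3−29.5)/13.121) ≈ 8.5162 μg/L.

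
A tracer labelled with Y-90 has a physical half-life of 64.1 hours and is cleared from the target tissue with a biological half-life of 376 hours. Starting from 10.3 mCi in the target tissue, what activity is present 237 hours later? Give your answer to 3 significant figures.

1/t_eff = 1/t_phys + 1/t_biol = 1/64.1 + 1/376 = 0.01826 per hour.
t_eff = 64.1 × 376 / (64.1 + 376) ≈ 54.764 hours.
Remaining = 10.3 × (1/2)^(237/54.764) = 10.3 × (1/2)^4.3277 ≈ 0.51296 mCi.

0.513 mCi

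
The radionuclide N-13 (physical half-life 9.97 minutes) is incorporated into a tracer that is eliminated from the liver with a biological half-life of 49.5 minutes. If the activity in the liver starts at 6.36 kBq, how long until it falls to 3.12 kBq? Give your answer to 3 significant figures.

8.53 minutes

1/t_eff = 1/t_phys + 1/t_biol = 1/9.97 + 1/49.5 = 0.1205 per minute.
t_eff = 9.97 × 49.5 / (9.97 + 49.5) ≈ 8.2986 minutes.
n = log₂(6.36/3.12) ≈ 1.0275; t = 1.0275 × 8.2986 ≈ 8.5266 minutes.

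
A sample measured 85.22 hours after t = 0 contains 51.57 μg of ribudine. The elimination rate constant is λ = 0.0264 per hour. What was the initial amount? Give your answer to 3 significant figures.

t½ = ln 2 / λ = 0.69315 / 0.0264 ≈ 26.256 hours.
Number of half-lives elapsed: n = 85.22/26.256 ≈ 3.2458.
A₀ = A × 2^n = 51.57 × 2^3.2458 = 51.57 × 9.4859 ≈ 489.19 μg.

489 μg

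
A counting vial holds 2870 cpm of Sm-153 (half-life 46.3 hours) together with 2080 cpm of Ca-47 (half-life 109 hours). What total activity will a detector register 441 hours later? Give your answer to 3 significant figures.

Sm-153: 2870 × (1/2)^(441/46.3) = 2870 × (1/2)^9.5248 ≈ 3.896 cpm.
Ca-47: 2080 × (1/2)^(441/109) = 2080 × (1/2)^4.0459 ≈ 125.93 cpm.
Total = 3.896 + 125.93 ≈ 129.83 cpm.

130 cpm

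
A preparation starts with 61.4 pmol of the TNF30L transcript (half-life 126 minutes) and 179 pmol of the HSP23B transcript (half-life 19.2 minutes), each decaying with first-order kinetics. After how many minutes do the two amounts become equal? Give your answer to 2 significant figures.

Set 61.4·(1/2)^(t/126) = 179·(1/2)^(t/19.2).
Taking log₂: log₂(61.4/179) = t·(1/126 − 1/19.2).
log₂(0.34302) = -1.5436; 1/126 − 1/19.2 = -0.044147.
t = -1.5436 / -0.044147 ≈ 34.966 minutes.

35 minutes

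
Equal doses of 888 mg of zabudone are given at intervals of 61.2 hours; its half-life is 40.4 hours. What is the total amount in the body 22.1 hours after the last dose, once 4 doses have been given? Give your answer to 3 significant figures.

921 mg

The 4 doses were given 205.7, 144.5, 83.3, 22.1 hours ago.
Total = 888·(1/2)^(205.7/40.4) + 888·(1/2)^(144.5/40.4) + 888·(1/2)^(83.3/40.4) + 888·(1/2)^(22.1/40.4)
      = 26.043 + 74.423 + 212.68 + 607.77 ≈ 920.92 mg.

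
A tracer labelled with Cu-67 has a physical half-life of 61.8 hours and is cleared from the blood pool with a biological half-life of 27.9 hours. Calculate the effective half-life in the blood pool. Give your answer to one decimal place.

1/t_eff = 1/t_phys + 1/t_biol = 1/61.8 + 1/27.9 = 0.052024 per hour.
t_eff = 61.8 × 27.9 / (61.8 + 27.9) ≈ 19.222 hours.

19.2 hours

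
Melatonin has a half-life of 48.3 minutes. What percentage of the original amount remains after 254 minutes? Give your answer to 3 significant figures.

2.61%

n = 254/48.3 ≈ 5.2588 half-lives.
Fraction remaining = (1/2)^5.2588 ≈ 0.026118, i.e. 2.6118%.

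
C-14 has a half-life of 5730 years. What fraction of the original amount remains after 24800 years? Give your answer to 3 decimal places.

0.050

n = 24800/5730 ≈ 4.3281 half-lives.
Fraction remaining = (1/2)^4.3281 ≈ 0.049787.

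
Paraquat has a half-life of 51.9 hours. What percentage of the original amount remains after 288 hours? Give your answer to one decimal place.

2.1%

n = 288/51.9 ≈ 5.5491 half-lives.
Fraction remaining = (1/2)^5.5491 ≈ 0.021357, i.e. 2.1357%.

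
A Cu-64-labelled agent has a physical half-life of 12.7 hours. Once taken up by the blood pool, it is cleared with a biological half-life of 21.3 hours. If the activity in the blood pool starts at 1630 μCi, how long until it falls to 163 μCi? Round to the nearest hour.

26 hours

1/t_eff = 1/t_phys + 1/t_biol = 1/12.7 + 1/21.3 = 0.12569 per hour.
t_eff = 12.7 × 21.3 / (12.7 + 21.3) ≈ 7.9562 hours.
n = log₂(1630/163) ≈ 3.3219; t = 3.3219 × 7.9562 ≈ 26.43 hours.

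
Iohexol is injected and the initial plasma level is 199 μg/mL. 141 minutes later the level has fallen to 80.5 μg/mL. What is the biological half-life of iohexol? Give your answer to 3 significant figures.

108 minutes

A/A₀ = 80.5/199 ≈ 0.40452.
n = log₂(2.472) ≈ 1.3057 half-lives elapsed in 141 minutes.
t½ = 141/1.3057 ≈ 107.99 minutes.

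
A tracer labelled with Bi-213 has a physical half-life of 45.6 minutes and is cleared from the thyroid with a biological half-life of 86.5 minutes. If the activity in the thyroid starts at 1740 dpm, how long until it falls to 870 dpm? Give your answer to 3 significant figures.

1/t_eff = 1/t_phys + 1/t_biol = 1/45.6 + 1/86.5 = 0.033491 per minute.
t_eff = 45.6 × 86.5 / (45.6 + 86.5) ≈ 29.859 minutes.
n = log₂(1740/870) ≈ 1; t = 1 × 29.859 ≈ 29.859 minutes.

29.9 minutes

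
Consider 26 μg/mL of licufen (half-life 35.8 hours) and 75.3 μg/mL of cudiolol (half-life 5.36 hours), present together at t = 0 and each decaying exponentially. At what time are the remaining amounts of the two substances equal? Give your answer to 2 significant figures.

9.7 hours

Set 26·(1/2)^(t/35.8) = 75.3·(1/2)^(t/5.36).
Taking log₂: log₂(26/75.3) = t·(1/35.8 − 1/5.36).
log₂(0.34529) = -1.5341; 1/35.8 − 1/5.36 = -0.15863.
t = -1.5341 / -0.15863 ≈ 9.6709 hours.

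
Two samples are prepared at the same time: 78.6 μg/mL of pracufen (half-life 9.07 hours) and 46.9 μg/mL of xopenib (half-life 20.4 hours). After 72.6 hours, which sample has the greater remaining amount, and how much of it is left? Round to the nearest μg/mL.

pracufen: 78.6 × (1/2)^8.0044 ≈ 0.30609 μg/mL.
xopenib: 46.9 × (1/2)^3.5588 ≈ 3.9798 μg/mL.
Xopenib has more remaining, at ≈ 3.9798 μg/mL.

xopenib, 4 μg/mL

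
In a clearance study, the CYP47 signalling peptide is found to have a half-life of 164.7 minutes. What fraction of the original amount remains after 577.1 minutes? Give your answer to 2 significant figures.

n = 577.1/164.7 ≈ 3.5039 half-lives.
Fraction remaining = (1/2)^3.5039 ≈ 0.088147.

0.088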